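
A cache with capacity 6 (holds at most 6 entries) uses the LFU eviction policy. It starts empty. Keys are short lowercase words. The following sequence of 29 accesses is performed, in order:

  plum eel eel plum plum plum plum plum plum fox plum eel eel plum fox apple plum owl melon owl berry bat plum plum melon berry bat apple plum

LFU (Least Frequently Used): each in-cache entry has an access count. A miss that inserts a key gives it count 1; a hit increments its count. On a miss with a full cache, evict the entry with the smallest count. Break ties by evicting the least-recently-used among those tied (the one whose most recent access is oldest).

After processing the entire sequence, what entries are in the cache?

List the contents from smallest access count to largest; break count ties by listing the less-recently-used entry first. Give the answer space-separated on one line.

Answer: bat apple fox owl eel plum

Derivation:
LFU simulation (capacity=6):
  1. access plum: MISS. Cache: [plum(c=1)]
  2. access eel: MISS. Cache: [plum(c=1) eel(c=1)]
  3. access eel: HIT, count now 2. Cache: [plum(c=1) eel(c=2)]
  4. access plum: HIT, count now 2. Cache: [eel(c=2) plum(c=2)]
  5. access plum: HIT, count now 3. Cache: [eel(c=2) plum(c=3)]
  6. access plum: HIT, count now 4. Cache: [eel(c=2) plum(c=4)]
  7. access plum: HIT, count now 5. Cache: [eel(c=2) plum(c=5)]
  8. access plum: HIT, count now 6. Cache: [eel(c=2) plum(c=6)]
  9. access plum: HIT, count now 7. Cache: [eel(c=2) plum(c=7)]
  10. access fox: MISS. Cache: [fox(c=1) eel(c=2) plum(c=7)]
  11. access plum: HIT, count now 8. Cache: [fox(c=1) eel(c=2) plum(c=8)]
  12. access eel: HIT, count now 3. Cache: [fox(c=1) eel(c=3) plum(c=8)]
  13. access eel: HIT, count now 4. Cache: [fox(c=1) eel(c=4) plum(c=8)]
  14. access plum: HIT, count now 9. Cache: [fox(c=1) eel(c=4) plum(c=9)]
  15. access fox: HIT, count now 2. Cache: [fox(c=2) eel(c=4) plum(c=9)]
  16. access apple: MISS. Cache: [apple(c=1) fox(c=2) eel(c=4) plum(c=9)]
  17. access plum: HIT, count now 10. Cache: [apple(c=1) fox(c=2) eel(c=4) plum(c=10)]
  18. access owl: MISS. Cache: [apple(c=1) owl(c=1) fox(c=2) eel(c=4) plum(c=10)]
  19. access melon: MISS. Cache: [apple(c=1) owl(c=1) melon(c=1) fox(c=2) eel(c=4) plum(c=10)]
  20. access owl: HIT, count now 2. Cache: [apple(c=1) melon(c=1) fox(c=2) owl(c=2) eel(c=4) plum(c=10)]
  21. access berry: MISS, evict apple(c=1). Cache: [melon(c=1) berry(c=1) fox(c=2) owl(c=2) eel(c=4) plum(c=10)]
  22. access bat: MISS, evict melon(c=1). Cache: [berry(c=1) bat(c=1) fox(c=2) owl(c=2) eel(c=4) plum(c=10)]
  23. access plum: HIT, count now 11. Cache: [berry(c=1) bat(c=1) fox(c=2) owl(c=2) eel(c=4) plum(c=11)]
  24. access plum: HIT, count now 12. Cache: [berry(c=1) bat(c=1) fox(c=2) owl(c=2) eel(c=4) plum(c=12)]
  25. access melon: MISS, evict berry(c=1). Cache: [bat(c=1) melon(c=1) fox(c=2) owl(c=2) eel(c=4) plum(c=12)]
  26. access berry: MISS, evict bat(c=1). Cache: [melon(c=1) berry(c=1) fox(c=2) owl(c=2) eel(c=4) plum(c=12)]
  27. access bat: MISS, evict melon(c=1). Cache: [berry(c=1) bat(c=1) fox(c=2) owl(c=2) eel(c=4) plum(c=12)]
  28. access apple: MISS, evict berry(c=1). Cache: [bat(c=1) apple(c=1) fox(c=2) owl(c=2) eel(c=4) plum(c=12)]
  29. access plum: HIT, count now 13. Cache: [bat(c=1) apple(c=1) fox(c=2) owl(c=2) eel(c=4) plum(c=13)]
Total: 17 hits, 12 misses, 6 evictions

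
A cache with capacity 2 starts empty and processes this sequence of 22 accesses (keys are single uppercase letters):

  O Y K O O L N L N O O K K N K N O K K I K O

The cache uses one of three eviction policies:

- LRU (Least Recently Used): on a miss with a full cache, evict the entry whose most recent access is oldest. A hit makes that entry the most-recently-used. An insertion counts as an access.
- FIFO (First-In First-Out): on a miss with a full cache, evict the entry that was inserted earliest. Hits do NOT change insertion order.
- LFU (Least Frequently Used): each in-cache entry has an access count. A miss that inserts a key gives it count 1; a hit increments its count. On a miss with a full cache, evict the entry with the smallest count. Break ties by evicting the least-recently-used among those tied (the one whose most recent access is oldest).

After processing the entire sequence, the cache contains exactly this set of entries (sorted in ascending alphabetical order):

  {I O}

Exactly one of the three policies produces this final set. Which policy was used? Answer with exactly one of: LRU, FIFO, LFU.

Answer: FIFO

Derivation:
Simulating under each policy and comparing final sets:
  LRU: final set = {K O} -> differs
  FIFO: final set = {I O} -> MATCHES target
  LFU: final set = {K O} -> differs
Only FIFO produces the target set.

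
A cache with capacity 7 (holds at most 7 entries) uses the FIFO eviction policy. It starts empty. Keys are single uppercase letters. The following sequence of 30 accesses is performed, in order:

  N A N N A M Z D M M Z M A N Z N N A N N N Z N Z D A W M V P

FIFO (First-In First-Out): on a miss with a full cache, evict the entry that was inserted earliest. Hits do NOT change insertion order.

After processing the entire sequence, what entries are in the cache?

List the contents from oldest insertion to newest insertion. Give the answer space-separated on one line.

FIFO simulation (capacity=7):
  1. access N: MISS. Cache (old->new): [N]
  2. access A: MISS. Cache (old->new): [N A]
  3. access N: HIT. Cache (old->new): [N A]
  4. access N: HIT. Cache (old->new): [N A]
  5. access A: HIT. Cache (old->new): [N A]
  6. access M: MISS. Cache (old->new): [N A M]
  7. access Z: MISS. Cache (old->new): [N A M Z]
  8. access D: MISS. Cache (old->new): [N A M Z D]
  9. access M: HIT. Cache (old->new): [N A M Z D]
  10. access M: HIT. Cache (old->new): [N A M Z D]
  11. access Z: HIT. Cache (old->new): [N A M Z D]
  12. access M: HIT. Cache (old->new): [N A M Z D]
  13. access A: HIT. Cache (old->new): [N A M Z D]
  14. access N: HIT. Cache (old->new): [N A M Z D]
  15. access Z: HIT. Cache (old->new): [N A M Z D]
  16. access N: HIT. Cache (old->new): [N A M Z D]
  17. access N: HIT. Cache (old->new): [N A M Z D]
  18. access A: HIT. Cache (old->new): [N A M Z D]
  19. access N: HIT. Cache (old->new): [N A M Z D]
  20. access N: HIT. Cache (old->new): [N A M Z D]
  21. access N: HIT. Cache (old->new): [N A M Z D]
  22. access Z: HIT. Cache (old->new): [N A M Z D]
  23. access N: HIT. Cache (old->new): [N A M Z D]
  24. access Z: HIT. Cache (old->new): [N A M Z D]
  25. access D: HIT. Cache (old->new): [N A M Z D]
  26. access A: HIT. Cache (old->new): [N A M Z D]
  27. access W: MISS. Cache (old->new): [N A M Z D W]
  28. access M: HIT. Cache (old->new): [N A M Z D W]
  29. access V: MISS. Cache (old->new): [N A M Z D W V]
  30. access P: MISS, evict N. Cache (old->new): [A M Z D W V P]
Total: 22 hits, 8 misses, 1 evictions

Answer: A M Z D W V P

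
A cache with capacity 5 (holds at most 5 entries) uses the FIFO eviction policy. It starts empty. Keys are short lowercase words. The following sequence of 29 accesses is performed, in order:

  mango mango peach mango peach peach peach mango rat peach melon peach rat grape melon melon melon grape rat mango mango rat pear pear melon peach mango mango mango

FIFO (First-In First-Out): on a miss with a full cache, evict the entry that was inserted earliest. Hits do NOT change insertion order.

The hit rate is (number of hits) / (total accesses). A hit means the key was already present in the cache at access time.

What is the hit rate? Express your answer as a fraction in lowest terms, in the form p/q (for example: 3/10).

Answer: 22/29

Derivation:
FIFO simulation (capacity=5):
  1. access mango: MISS. Cache (old->new): [mango]
  2. access mango: HIT. Cache (old->new): [mango]
  3. access peach: MISS. Cache (old->new): [mango peach]
  4. access mango: HIT. Cache (old->new): [mango peach]
  5. access peach: HIT. Cache (old->new): [mango peach]
  6. access peach: HIT. Cache (old->new): [mango peach]
  7. access peach: HIT. Cache (old->new): [mango peach]
  8. access mango: HIT. Cache (old->new): [mango peach]
  9. access rat: MISS. Cache (old->new): [mango peach rat]
  10. access peach: HIT. Cache (old->new): [mango peach rat]
  11. access melon: MISS. Cache (old->new): [mango peach rat melon]
  12. access peach: HIT. Cache (old->new): [mango peach rat melon]
  13. access rat: HIT. Cache (old->new): [mango peach rat melon]
  14. access grape: MISS. Cache (old->new): [mango peach rat melon grape]
  15. access melon: HIT. Cache (old->new): [mango peach rat melon grape]
  16. access melon: HIT. Cache (old->new): [mango peach rat melon grape]
  17. access melon: HIT. Cache (old->new): [mango peach rat melon grape]
  18. access grape: HIT. Cache (old->new): [mango peach rat melon grape]
  19. access rat: HIT. Cache (old->new): [mango peach rat melon grape]
  20. access mango: HIT. Cache (old->new): [mango peach rat melon grape]
  21. access mango: HIT. Cache (old->new): [mango peach rat melon grape]
  22. access rat: HIT. Cache (old->new): [mango peach rat melon grape]
  23. access pear: MISS, evict mango. Cache (old->new): [peach rat melon grape pear]
  24. access pear: HIT. Cache (old->new): [peach rat melon grape pear]
  25. access melon: HIT. Cache (old->new): [peach rat melon grape pear]
  26. access peach: HIT. Cache (old->new): [peach rat melon grape pear]
  27. access mango: MISS, evict peach. Cache (old->new): [rat melon grape pear mango]
  28. access mango: HIT. Cache (old->new): [rat melon grape pear mango]
  29. access mango: HIT. Cache (old->new): [rat melon grape pear mango]
Total: 22 hits, 7 misses, 2 evictions

Hit rate = 22/29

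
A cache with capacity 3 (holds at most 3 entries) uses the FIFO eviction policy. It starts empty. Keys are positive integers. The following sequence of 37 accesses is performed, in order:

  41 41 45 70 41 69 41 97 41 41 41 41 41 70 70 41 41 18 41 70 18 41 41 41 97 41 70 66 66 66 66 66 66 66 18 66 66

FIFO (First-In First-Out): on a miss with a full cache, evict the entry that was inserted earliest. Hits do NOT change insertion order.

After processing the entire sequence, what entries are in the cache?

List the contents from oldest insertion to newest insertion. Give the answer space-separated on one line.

Answer: 70 66 18

Derivation:
FIFO simulation (capacity=3):
  1. access 41: MISS. Cache (old->new): [41]
  2. access 41: HIT. Cache (old->new): [41]
  3. access 45: MISS. Cache (old->new): [41 45]
  4. access 70: MISS. Cache (old->new): [41 45 70]
  5. access 41: HIT. Cache (old->new): [41 45 70]
  6. access 69: MISS, evict 41. Cache (old->new): [45 70 69]
  7. access 41: MISS, evict 45. Cache (old->new): [70 69 41]
  8. access 97: MISS, evict 70. Cache (old->new): [69 41 97]
  9. access 41: HIT. Cache (old->new): [69 41 97]
  10. access 41: HIT. Cache (old->new): [69 41 97]
  11. access 41: HIT. Cache (old->new): [69 41 97]
  12. access 41: HIT. Cache (old->new): [69 41 97]
  13. access 41: HIT. Cache (old->new): [69 41 97]
  14. access 70: MISS, evict 69. Cache (old->new): [41 97 70]
  15. access 70: HIT. Cache (old->new): [41 97 70]
  16. access 41: HIT. Cache (old->new): [41 97 70]
  17. access 41: HIT. Cache (old->new): [41 97 70]
  18. access 18: MISS, evict 41. Cache (old->new): [97 70 18]
  19. access 41: MISS, evict 97. Cache (old->new): [70 18 41]
  20. access 70: HIT. Cache (old->new): [70 18 41]
  21. access 18: HIT. Cache (old->new): [70 18 41]
  22. access 41: HIT. Cache (old->new): [70 18 41]
  23. access 41: HIT. Cache (old->new): [70 18 41]
  24. access 41: HIT. Cache (old->new): [70 18 41]
  25. access 97: MISS, evict 70. Cache (old->new): [18 41 97]
  26. access 41: HIT. Cache (old->new): [18 41 97]
  27. access 70: MISS, evict 18. Cache (old->new): [41 97 70]
  28. access 66: MISS, evict 41. Cache (old->new): [97 70 66]
  29. access 66: HIT. Cache (old->new): [97 70 66]
  30. access 66: HIT. Cache (old->new): [97 70 66]
  31. access 66: HIT. Cache (old->new): [97 70 66]
  32. access 66: HIT. Cache (old->new): [97 70 66]
  33. access 66: HIT. Cache (old->new): [97 70 66]
  34. access 66: HIT. Cache (old->new): [97 70 66]
  35. access 18: MISS, evict 97. Cache (old->new): [70 66 18]
  36. access 66: HIT. Cache (old->new): [70 66 18]
  37. access 66: HIT. Cache (old->new): [70 66 18]
Total: 24 hits, 13 misses, 10 evictions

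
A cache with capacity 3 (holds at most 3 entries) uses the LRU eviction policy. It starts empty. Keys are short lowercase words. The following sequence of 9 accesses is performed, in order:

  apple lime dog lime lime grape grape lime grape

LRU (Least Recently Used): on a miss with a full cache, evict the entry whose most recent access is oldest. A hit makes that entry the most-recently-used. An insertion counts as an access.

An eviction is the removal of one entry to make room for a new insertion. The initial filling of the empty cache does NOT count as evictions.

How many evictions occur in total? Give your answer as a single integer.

LRU simulation (capacity=3):
  1. access apple: MISS. Cache (LRU->MRU): [apple]
  2. access lime: MISS. Cache (LRU->MRU): [apple lime]
  3. access dog: MISS. Cache (LRU->MRU): [apple lime dog]
  4. access lime: HIT. Cache (LRU->MRU): [apple dog lime]
  5. access lime: HIT. Cache (LRU->MRU): [apple dog lime]
  6. access grape: MISS, evict apple. Cache (LRU->MRU): [dog lime grape]
  7. access grape: HIT. Cache (LRU->MRU): [dog lime grape]
  8. access lime: HIT. Cache (LRU->MRU): [dog grape lime]
  9. access grape: HIT. Cache (LRU->MRU): [dog lime grape]
Total: 5 hits, 4 misses, 1 evictions

Answer: 1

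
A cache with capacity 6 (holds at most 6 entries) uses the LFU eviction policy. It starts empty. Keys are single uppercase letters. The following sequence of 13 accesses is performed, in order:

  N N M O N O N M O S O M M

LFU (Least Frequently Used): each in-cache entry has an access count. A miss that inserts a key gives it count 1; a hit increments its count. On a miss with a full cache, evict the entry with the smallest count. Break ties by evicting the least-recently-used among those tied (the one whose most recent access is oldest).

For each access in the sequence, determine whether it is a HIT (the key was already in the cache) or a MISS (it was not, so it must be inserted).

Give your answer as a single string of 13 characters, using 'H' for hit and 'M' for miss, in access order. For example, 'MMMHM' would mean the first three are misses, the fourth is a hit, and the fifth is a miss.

LFU simulation (capacity=6):
  1. access N: MISS. Cache: [N(c=1)]
  2. access N: HIT, count now 2. Cache: [N(c=2)]
  3. access M: MISS. Cache: [M(c=1) N(c=2)]
  4. access O: MISS. Cache: [M(c=1) O(c=1) N(c=2)]
  5. access N: HIT, count now 3. Cache: [M(c=1) O(c=1) N(c=3)]
  6. access O: HIT, count now 2. Cache: [M(c=1) O(c=2) N(c=3)]
  7. access N: HIT, count now 4. Cache: [M(c=1) O(c=2) N(c=4)]
  8. access M: HIT, count now 2. Cache: [O(c=2) M(c=2) N(c=4)]
  9. access O: HIT, count now 3. Cache: [M(c=2) O(c=3) N(c=4)]
  10. access S: MISS. Cache: [S(c=1) M(c=2) O(c=3) N(c=4)]
  11. access O: HIT, count now 4. Cache: [S(c=1) M(c=2) N(c=4) O(c=4)]
  12. access M: HIT, count now 3. Cache: [S(c=1) M(c=3) N(c=4) O(c=4)]
  13. access M: HIT, count now 4. Cache: [S(c=1) N(c=4) O(c=4) M(c=4)]
Total: 9 hits, 4 misses, 0 evictions

Answer: MHMMHHHHHMHHH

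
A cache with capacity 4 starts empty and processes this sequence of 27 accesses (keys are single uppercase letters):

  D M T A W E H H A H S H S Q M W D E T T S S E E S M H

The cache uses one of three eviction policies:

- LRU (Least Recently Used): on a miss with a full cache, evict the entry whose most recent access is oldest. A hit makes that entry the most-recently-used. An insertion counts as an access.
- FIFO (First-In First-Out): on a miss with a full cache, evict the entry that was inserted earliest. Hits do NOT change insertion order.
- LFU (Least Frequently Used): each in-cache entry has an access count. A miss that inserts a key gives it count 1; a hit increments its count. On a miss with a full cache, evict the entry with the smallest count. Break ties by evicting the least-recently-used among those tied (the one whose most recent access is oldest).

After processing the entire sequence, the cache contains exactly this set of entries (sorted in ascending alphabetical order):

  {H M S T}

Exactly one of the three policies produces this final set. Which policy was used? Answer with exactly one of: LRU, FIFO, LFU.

Simulating under each policy and comparing final sets:
  LRU: final set = {E H M S} -> differs
  FIFO: final set = {H M S T} -> MATCHES target
  LFU: final set = {E H M S} -> differs
Only FIFO produces the target set.

Answer: FIFO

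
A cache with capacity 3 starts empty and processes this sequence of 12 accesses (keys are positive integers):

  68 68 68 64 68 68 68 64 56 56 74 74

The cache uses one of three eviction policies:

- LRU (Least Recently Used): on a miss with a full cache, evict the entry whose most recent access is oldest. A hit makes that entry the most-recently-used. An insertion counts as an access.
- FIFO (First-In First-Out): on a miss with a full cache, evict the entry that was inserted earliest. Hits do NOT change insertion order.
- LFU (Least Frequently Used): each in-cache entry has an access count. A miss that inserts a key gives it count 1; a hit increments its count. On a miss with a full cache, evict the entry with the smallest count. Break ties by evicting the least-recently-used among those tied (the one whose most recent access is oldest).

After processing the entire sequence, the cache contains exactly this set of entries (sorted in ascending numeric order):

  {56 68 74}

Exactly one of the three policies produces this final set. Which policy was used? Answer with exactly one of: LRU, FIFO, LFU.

Simulating under each policy and comparing final sets:
  LRU: final set = {56 64 74} -> differs
  FIFO: final set = {56 64 74} -> differs
  LFU: final set = {56 68 74} -> MATCHES target
Only LFU produces the target set.

Answer: LFU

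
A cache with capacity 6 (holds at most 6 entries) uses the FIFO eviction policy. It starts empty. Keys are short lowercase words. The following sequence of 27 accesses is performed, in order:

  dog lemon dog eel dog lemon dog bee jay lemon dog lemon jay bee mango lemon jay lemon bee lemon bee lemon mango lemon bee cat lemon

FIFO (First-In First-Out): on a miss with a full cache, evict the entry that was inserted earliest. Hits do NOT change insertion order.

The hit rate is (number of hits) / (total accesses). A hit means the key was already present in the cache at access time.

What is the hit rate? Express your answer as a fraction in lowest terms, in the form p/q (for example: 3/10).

FIFO simulation (capacity=6):
  1. access dog: MISS. Cache (old->new): [dog]
  2. access lemon: MISS. Cache (old->new): [dog lemon]
  3. access dog: HIT. Cache (old->new): [dog lemon]
  4. access eel: MISS. Cache (old->new): [dog lemon eel]
  5. access dog: HIT. Cache (old->new): [dog lemon eel]
  6. access lemon: HIT. Cache (old->new): [dog lemon eel]
  7. access dog: HIT. Cache (old->new): [dog lemon eel]
  8. access bee: MISS. Cache (old->new): [dog lemon eel bee]
  9. access jay: MISS. Cache (old->new): [dog lemon eel bee jay]
  10. access lemon: HIT. Cache (old->new): [dog lemon eel bee jay]
  11. access dog: HIT. Cache (old->new): [dog lemon eel bee jay]
  12. access lemon: HIT. Cache (old->new): [dog lemon eel bee jay]
  13. access jay: HIT. Cache (old->new): [dog lemon eel bee jay]
  14. access bee: HIT. Cache (old->new): [dog lemon eel bee jay]
  15. access mango: MISS. Cache (old->new): [dog lemon eel bee jay mango]
  16. access lemon: HIT. Cache (old->new): [dog lemon eel bee jay mango]
  17. access jay: HIT. Cache (old->new): [dog lemon eel bee jay mango]
  18. access lemon: HIT. Cache (old->new): [dog lemon eel bee jay mango]
  19. access bee: HIT. Cache (old->new): [dog lemon eel bee jay mango]
  20. access lemon: HIT. Cache (old->new): [dog lemon eel bee jay mango]
  21. access bee: HIT. Cache (old->new): [dog lemon eel bee jay mango]
  22. access lemon: HIT. Cache (old->new): [dog lemon eel bee jay mango]
  23. access mango: HIT. Cache (old->new): [dog lemon eel bee jay mango]
  24. access lemon: HIT. Cache (old->new): [dog lemon eel bee jay mango]
  25. access bee: HIT. Cache (old->new): [dog lemon eel bee jay mango]
  26. access cat: MISS, evict dog. Cache (old->new): [lemon eel bee jay mango cat]
  27. access lemon: HIT. Cache (old->new): [lemon eel bee jay mango cat]
Total: 20 hits, 7 misses, 1 evictions

Hit rate = 20/27

Answer: 20/27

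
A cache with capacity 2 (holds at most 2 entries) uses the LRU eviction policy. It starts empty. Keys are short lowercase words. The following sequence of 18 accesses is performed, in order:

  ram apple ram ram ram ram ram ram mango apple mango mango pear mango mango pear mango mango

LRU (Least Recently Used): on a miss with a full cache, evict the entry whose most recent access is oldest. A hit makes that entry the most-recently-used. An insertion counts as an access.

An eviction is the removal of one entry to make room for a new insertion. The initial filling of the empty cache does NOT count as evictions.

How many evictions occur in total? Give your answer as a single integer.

LRU simulation (capacity=2):
  1. access ram: MISS. Cache (LRU->MRU): [ram]
  2. access apple: MISS. Cache (LRU->MRU): [ram apple]
  3. access ram: HIT. Cache (LRU->MRU): [apple ram]
  4. access ram: HIT. Cache (LRU->MRU): [apple ram]
  5. access ram: HIT. Cache (LRU->MRU): [apple ram]
  6. access ram: HIT. Cache (LRU->MRU): [apple ram]
  7. access ram: HIT. Cache (LRU->MRU): [apple ram]
  8. access ram: HIT. Cache (LRU->MRU): [apple ram]
  9. access mango: MISS, evict apple. Cache (LRU->MRU): [ram mango]
  10. access apple: MISS, evict ram. Cache (LRU->MRU): [mango apple]
  11. access mango: HIT. Cache (LRU->MRU): [apple mango]
  12. access mango: HIT. Cache (LRU->MRU): [apple mango]
  13. access pear: MISS, evict apple. Cache (LRU->MRU): [mango pear]
  14. access mango: HIT. Cache (LRU->MRU): [pear mango]
  15. access mango: HIT. Cache (LRU->MRU): [pear mango]
  16. access pear: HIT. Cache (LRU->MRU): [mango pear]
  17. access mango: HIT. Cache (LRU->MRU): [pear mango]
  18. access mango: HIT. Cache (LRU->MRU): [pear mango]
Total: 13 hits, 5 misses, 3 evictions

Answer: 3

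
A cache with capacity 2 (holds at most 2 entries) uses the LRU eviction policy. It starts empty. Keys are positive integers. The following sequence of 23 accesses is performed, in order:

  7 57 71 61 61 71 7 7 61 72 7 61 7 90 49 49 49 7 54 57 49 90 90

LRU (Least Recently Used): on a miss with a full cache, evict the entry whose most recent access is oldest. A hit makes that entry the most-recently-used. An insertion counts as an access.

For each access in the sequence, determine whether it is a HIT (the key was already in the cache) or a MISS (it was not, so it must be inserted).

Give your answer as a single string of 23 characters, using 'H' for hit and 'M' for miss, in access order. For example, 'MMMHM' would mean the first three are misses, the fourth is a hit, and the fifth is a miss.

Answer: MMMMHHMHMMMMHMMHHMMMMMH

Derivation:
LRU simulation (capacity=2):
  1. access 7: MISS. Cache (LRU->MRU): [7]
  2. access 57: MISS. Cache (LRU->MRU): [7 57]
  3. access 71: MISS, evict 7. Cache (LRU->MRU): [57 71]
  4. access 61: MISS, evict 57. Cache (LRU->MRU): [71 61]
  5. access 61: HIT. Cache (LRU->MRU): [71 61]
  6. access 71: HIT. Cache (LRU->MRU): [61 71]
  7. access 7: MISS, evict 61. Cache (LRU->MRU): [71 7]
  8. access 7: HIT. Cache (LRU->MRU): [71 7]
  9. access 61: MISS, evict 71. Cache (LRU->MRU): [7 61]
  10. access 72: MISS, evict 7. Cache (LRU->MRU): [61 72]
  11. access 7: MISS, evict 61. Cache (LRU->MRU): [72 7]
  12. access 61: MISS, evict 72. Cache (LRU->MRU): [7 61]
  13. access 7: HIT. Cache (LRU->MRU): [61 7]
  14. access 90: MISS, evict 61. Cache (LRU->MRU): [7 90]
  15. access 49: MISS, evict 7. Cache (LRU->MRU): [90 49]
  16. access 49: HIT. Cache (LRU->MRU): [90 49]
  17. access 49: HIT. Cache (LRU->MRU): [90 49]
  18. access 7: MISS, evict 90. Cache (LRU->MRU): [49 7]
  19. access 54: MISS, evict 49. Cache (LRU->MRU): [7 54]
  20. access 57: MISS, evict 7. Cache (LRU->MRU): [54 57]
  21. access 49: MISS, evict 54. Cache (LRU->MRU): [57 49]
  22. access 90: MISS, evict 57. Cache (LRU->MRU): [49 90]
  23. access 90: HIT. Cache (LRU->MRU): [49 90]
Total: 7 hits, 16 misses, 14 evictions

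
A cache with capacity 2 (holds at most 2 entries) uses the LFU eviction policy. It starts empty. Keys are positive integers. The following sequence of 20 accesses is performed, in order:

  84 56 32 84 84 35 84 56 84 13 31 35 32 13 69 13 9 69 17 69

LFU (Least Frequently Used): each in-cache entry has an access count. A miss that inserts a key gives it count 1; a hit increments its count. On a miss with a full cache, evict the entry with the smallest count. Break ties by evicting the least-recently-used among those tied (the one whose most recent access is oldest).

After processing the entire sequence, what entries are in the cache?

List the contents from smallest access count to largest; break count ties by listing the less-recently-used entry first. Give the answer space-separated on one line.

Answer: 69 84

Derivation:
LFU simulation (capacity=2):
  1. access 84: MISS. Cache: [84(c=1)]
  2. access 56: MISS. Cache: [84(c=1) 56(c=1)]
  3. access 32: MISS, evict 84(c=1). Cache: [56(c=1) 32(c=1)]
  4. access 84: MISS, evict 56(c=1). Cache: [32(c=1) 84(c=1)]
  5. access 84: HIT, count now 2. Cache: [32(c=1) 84(c=2)]
  6. access 35: MISS, evict 32(c=1). Cache: [35(c=1) 84(c=2)]
  7. access 84: HIT, count now 3. Cache: [35(c=1) 84(c=3)]
  8. access 56: MISS, evict 35(c=1). Cache: [56(c=1) 84(c=3)]
  9. access 84: HIT, count now 4. Cache: [56(c=1) 84(c=4)]
  10. access 13: MISS, evict 56(c=1). Cache: [13(c=1) 84(c=4)]
  11. access 31: MISS, evict 13(c=1). Cache: [31(c=1) 84(c=4)]
  12. access 35: MISS, evict 31(c=1). Cache: [35(c=1) 84(c=4)]
  13. access 32: MISS, evict 35(c=1). Cache: [32(c=1) 84(c=4)]
  14. access 13: MISS, evict 32(c=1). Cache: [13(c=1) 84(c=4)]
  15. access 69: MISS, evict 13(c=1). Cache: [69(c=1) 84(c=4)]
  16. access 13: MISS, evict 69(c=1). Cache: [13(c=1) 84(c=4)]
  17. access 9: MISS, evict 13(c=1). Cache: [9(c=1) 84(c=4)]
  18. access 69: MISS, evict 9(c=1). Cache: [69(c=1) 84(c=4)]
  19. access 17: MISS, evict 69(c=1). Cache: [17(c=1) 84(c=4)]
  20. access 69: MISS, evict 17(c=1). Cache: [69(c=1) 84(c=4)]
Total: 3 hits, 17 misses, 15 evictions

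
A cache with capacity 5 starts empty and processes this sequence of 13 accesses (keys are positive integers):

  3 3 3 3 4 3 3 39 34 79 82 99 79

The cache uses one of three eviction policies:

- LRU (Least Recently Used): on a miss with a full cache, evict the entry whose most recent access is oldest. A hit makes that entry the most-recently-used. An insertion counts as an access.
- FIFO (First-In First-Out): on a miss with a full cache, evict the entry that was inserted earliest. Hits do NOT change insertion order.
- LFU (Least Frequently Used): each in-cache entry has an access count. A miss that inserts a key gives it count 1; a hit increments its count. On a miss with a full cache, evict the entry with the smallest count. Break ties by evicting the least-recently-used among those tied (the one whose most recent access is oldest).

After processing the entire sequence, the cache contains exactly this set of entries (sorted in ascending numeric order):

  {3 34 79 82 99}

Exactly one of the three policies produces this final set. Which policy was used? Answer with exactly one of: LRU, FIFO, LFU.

Answer: LFU

Derivation:
Simulating under each policy and comparing final sets:
  LRU: final set = {34 39 79 82 99} -> differs
  FIFO: final set = {34 39 79 82 99} -> differs
  LFU: final set = {3 34 79 82 99} -> MATCHES target
Only LFU produces the target set.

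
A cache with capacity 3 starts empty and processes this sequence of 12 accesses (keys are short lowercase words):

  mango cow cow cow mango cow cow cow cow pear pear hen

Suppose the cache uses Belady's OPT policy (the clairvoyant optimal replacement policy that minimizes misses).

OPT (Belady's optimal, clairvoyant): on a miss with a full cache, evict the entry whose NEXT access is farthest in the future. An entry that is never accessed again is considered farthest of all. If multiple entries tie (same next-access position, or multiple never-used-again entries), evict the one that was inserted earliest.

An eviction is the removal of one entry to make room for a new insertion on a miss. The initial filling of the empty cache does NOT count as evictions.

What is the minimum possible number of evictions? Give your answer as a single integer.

Answer: 1

Derivation:
OPT (Belady) simulation (capacity=3):
  1. access mango: MISS. Cache: [mango]
  2. access cow: MISS. Cache: [mango cow]
  3. access cow: HIT. Next use of cow: step 4. Cache: [mango cow]
  4. access cow: HIT. Next use of cow: step 6. Cache: [mango cow]
  5. access mango: HIT. Next use of mango: never. Cache: [mango cow]
  6. access cow: HIT. Next use of cow: step 7. Cache: [mango cow]
  7. access cow: HIT. Next use of cow: step 8. Cache: [mango cow]
  8. access cow: HIT. Next use of cow: step 9. Cache: [mango cow]
  9. access cow: HIT. Next use of cow: never. Cache: [mango cow]
  10. access pear: MISS. Cache: [mango cow pear]
  11. access pear: HIT. Next use of pear: never. Cache: [mango cow pear]
  12. access hen: MISS, evict mango (next use: never). Cache: [cow pear hen]
Total: 8 hits, 4 misses, 1 evictions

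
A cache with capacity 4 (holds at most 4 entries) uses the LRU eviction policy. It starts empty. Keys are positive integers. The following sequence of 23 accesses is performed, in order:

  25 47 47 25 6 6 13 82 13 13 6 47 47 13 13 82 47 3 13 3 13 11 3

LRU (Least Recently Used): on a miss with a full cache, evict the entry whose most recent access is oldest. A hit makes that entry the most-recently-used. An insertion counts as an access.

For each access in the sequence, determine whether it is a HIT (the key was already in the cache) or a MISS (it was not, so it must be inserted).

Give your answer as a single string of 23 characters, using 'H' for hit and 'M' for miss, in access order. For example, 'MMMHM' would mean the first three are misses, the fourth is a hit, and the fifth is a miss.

LRU simulation (capacity=4):
  1. access 25: MISS. Cache (LRU->MRU): [25]
  2. access 47: MISS. Cache (LRU->MRU): [25 47]
  3. access 47: HIT. Cache (LRU->MRU): [25 47]
  4. access 25: HIT. Cache (LRU->MRU): [47 25]
  5. access 6: MISS. Cache (LRU->MRU): [47 25 6]
  6. access 6: HIT. Cache (LRU->MRU): [47 25 6]
  7. access 13: MISS. Cache (LRU->MRU): [47 25 6 13]
  8. access 82: MISS, evict 47. Cache (LRU->MRU): [25 6 13 82]
  9. access 13: HIT. Cache (LRU->MRU): [25 6 82 13]
  10. access 13: HIT. Cache (LRU->MRU): [25 6 82 13]
  11. access 6: HIT. Cache (LRU->MRU): [25 82 13 6]
  12. access 47: MISS, evict 25. Cache (LRU->MRU): [82 13 6 47]
  13. access 47: HIT. Cache (LRU->MRU): [82 13 6 47]
  14. access 13: HIT. Cache (LRU->MRU): [82 6 47 13]
  15. access 13: HIT. Cache (LRU->MRU): [82 6 47 13]
  16. access 82: HIT. Cache (LRU->MRU): [6 47 13 82]
  17. access 47: HIT. Cache (LRU->MRU): [6 13 82 47]
  18. access 3: MISS, evict 6. Cache (LRU->MRU): [13 82 47 3]
  19. access 13: HIT. Cache (LRU->MRU): [82 47 3 13]
  20. access 3: HIT. Cache (LRU->MRU): [82 47 13 3]
  21. access 13: HIT. Cache (LRU->MRU): [82 47 3 13]
  22. access 11: MISS, evict 82. Cache (LRU->MRU): [47 3 13 11]
  23. access 3: HIT. Cache (LRU->MRU): [47 13 11 3]
Total: 15 hits, 8 misses, 4 evictions

Answer: MMHHMHMMHHHMHHHHHMHHHMH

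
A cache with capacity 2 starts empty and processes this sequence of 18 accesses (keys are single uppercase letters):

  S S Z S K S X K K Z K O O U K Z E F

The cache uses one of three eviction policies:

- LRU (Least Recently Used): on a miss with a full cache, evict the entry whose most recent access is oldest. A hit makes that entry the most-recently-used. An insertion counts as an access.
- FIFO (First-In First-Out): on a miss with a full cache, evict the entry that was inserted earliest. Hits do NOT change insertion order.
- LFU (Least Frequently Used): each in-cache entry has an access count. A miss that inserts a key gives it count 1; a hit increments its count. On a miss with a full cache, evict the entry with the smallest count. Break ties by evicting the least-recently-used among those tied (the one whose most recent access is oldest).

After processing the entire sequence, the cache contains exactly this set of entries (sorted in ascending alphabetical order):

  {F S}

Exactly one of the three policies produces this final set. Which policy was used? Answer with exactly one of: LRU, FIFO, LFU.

Answer: LFU

Derivation:
Simulating under each policy and comparing final sets:
  LRU: final set = {E F} -> differs
  FIFO: final set = {E F} -> differs
  LFU: final set = {F S} -> MATCHES target
Only LFU produces the target set.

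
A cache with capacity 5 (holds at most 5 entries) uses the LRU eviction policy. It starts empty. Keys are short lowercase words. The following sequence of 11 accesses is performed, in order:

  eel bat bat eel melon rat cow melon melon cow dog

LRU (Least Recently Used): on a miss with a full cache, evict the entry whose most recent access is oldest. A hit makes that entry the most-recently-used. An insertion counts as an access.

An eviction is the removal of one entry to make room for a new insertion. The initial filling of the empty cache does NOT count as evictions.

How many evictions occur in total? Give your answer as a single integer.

LRU simulation (capacity=5):
  1. access eel: MISS. Cache (LRU->MRU): [eel]
  2. access bat: MISS. Cache (LRU->MRU): [eel bat]
  3. access bat: HIT. Cache (LRU->MRU): [eel bat]
  4. access eel: HIT. Cache (LRU->MRU): [bat eel]
  5. access melon: MISS. Cache (LRU->MRU): [bat eel melon]
  6. access rat: MISS. Cache (LRU->MRU): [bat eel melon rat]
  7. access cow: MISS. Cache (LRU->MRU): [bat eel melon rat cow]
  8. access melon: HIT. Cache (LRU->MRU): [bat eel rat cow melon]
  9. access melon: HIT. Cache (LRU->MRU): [bat eel rat cow melon]
  10. access cow: HIT. Cache (LRU->MRU): [bat eel rat melon cow]
  11. access dog: MISS, evict bat. Cache (LRU->MRU): [eel rat melon cow dog]
Total: 5 hits, 6 misses, 1 evictions

Answer: 1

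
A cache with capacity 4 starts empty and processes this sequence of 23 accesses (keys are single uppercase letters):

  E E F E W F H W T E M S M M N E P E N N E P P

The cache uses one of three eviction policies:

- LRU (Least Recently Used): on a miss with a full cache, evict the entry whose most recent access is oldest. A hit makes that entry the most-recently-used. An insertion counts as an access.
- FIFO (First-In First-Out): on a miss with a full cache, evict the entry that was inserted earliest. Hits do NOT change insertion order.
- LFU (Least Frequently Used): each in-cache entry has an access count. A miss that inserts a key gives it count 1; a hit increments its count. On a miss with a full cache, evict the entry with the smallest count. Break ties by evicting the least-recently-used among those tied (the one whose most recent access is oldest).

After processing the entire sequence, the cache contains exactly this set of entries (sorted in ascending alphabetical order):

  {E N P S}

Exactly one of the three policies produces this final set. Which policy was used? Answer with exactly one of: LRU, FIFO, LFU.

Simulating under each policy and comparing final sets:
  LRU: final set = {E M N P} -> differs
  FIFO: final set = {E N P S} -> MATCHES target
  LFU: final set = {E M N P} -> differs
Only FIFO produces the target set.

Answer: FIFO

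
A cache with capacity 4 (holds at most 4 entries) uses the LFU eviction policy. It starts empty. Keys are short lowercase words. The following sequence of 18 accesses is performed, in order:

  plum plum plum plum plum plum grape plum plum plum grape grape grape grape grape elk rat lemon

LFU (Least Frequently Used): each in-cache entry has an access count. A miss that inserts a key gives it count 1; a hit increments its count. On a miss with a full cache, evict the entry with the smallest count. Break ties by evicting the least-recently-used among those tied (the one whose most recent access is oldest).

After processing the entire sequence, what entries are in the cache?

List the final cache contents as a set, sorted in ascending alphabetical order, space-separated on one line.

Answer: grape lemon plum rat

Derivation:
LFU simulation (capacity=4):
  1. access plum: MISS. Cache: [plum(c=1)]
  2. access plum: HIT, count now 2. Cache: [plum(c=2)]
  3. access plum: HIT, count now 3. Cache: [plum(c=3)]
  4. access plum: HIT, count now 4. Cache: [plum(c=4)]
  5. access plum: HIT, count now 5. Cache: [plum(c=5)]
  6. access plum: HIT, count now 6. Cache: [plum(c=6)]
  7. access grape: MISS. Cache: [grape(c=1) plum(c=6)]
  8. access plum: HIT, count now 7. Cache: [grape(c=1) plum(c=7)]
  9. access plum: HIT, count now 8. Cache: [grape(c=1) plum(c=8)]
  10. access plum: HIT, count now 9. Cache: [grape(c=1) plum(c=9)]
  11. access grape: HIT, count now 2. Cache: [grape(c=2) plum(c=9)]
  12. access grape: HIT, count now 3. Cache: [grape(c=3) plum(c=9)]
  13. access grape: HIT, count now 4. Cache: [grape(c=4) plum(c=9)]
  14. access grape: HIT, count now 5. Cache: [grape(c=5) plum(c=9)]
  15. access grape: HIT, count now 6. Cache: [grape(c=6) plum(c=9)]
  16. access elk: MISS. Cache: [elk(c=1) grape(c=6) plum(c=9)]
  17. access rat: MISS. Cache: [elk(c=1) rat(c=1) grape(c=6) plum(c=9)]
  18. access lemon: MISS, evict elk(c=1). Cache: [rat(c=1) lemon(c=1) grape(c=6) plum(c=9)]
Total: 13 hits, 5 misses, 1 evictions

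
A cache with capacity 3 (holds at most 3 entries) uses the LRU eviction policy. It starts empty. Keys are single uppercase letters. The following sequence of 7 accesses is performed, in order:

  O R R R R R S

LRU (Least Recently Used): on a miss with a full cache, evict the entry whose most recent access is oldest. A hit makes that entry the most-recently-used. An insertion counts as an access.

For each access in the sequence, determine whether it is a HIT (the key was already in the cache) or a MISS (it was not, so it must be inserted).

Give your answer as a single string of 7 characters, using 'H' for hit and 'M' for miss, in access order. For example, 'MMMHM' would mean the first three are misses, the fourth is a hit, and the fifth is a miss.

Answer: MMHHHHM

Derivation:
LRU simulation (capacity=3):
  1. access O: MISS. Cache (LRU->MRU): [O]
  2. access R: MISS. Cache (LRU->MRU): [O R]
  3. access R: HIT. Cache (LRU->MRU): [O R]
  4. access R: HIT. Cache (LRU->MRU): [O R]
  5. access R: HIT. Cache (LRU->MRU): [O R]
  6. access R: HIT. Cache (LRU->MRU): [O R]
  7. access S: MISS. Cache (LRU->MRU): [O R S]
Total: 4 hits, 3 misses, 0 evictions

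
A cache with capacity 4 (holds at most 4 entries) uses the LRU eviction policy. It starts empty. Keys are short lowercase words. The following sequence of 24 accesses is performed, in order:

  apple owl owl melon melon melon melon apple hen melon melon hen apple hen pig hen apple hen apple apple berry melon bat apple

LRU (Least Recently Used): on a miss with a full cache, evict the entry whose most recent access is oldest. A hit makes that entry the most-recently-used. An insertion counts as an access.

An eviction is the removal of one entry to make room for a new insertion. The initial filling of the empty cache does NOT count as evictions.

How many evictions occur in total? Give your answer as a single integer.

Answer: 4

Derivation:
LRU simulation (capacity=4):
  1. access apple: MISS. Cache (LRU->MRU): [apple]
  2. access owl: MISS. Cache (LRU->MRU): [apple owl]
  3. access owl: HIT. Cache (LRU->MRU): [apple owl]
  4. access melon: MISS. Cache (LRU->MRU): [apple owl melon]
  5. access melon: HIT. Cache (LRU->MRU): [apple owl melon]
  6. access melon: HIT. Cache (LRU->MRU): [apple owl melon]
  7. access melon: HIT. Cache (LRU->MRU): [apple owl melon]
  8. access apple: HIT. Cache (LRU->MRU): [owl melon apple]
  9. access hen: MISS. Cache (LRU->MRU): [owl melon apple hen]
  10. access melon: HIT. Cache (LRU->MRU): [owl apple hen melon]
  11. access melon: HIT. Cache (LRU->MRU): [owl apple hen melon]
  12. access hen: HIT. Cache (LRU->MRU): [owl apple melon hen]
  13. access apple: HIT. Cache (LRU->MRU): [owl melon hen apple]
  14. access hen: HIT. Cache (LRU->MRU): [owl melon apple hen]
  15. access pig: MISS, evict owl. Cache (LRU->MRU): [melon apple hen pig]
  16. access hen: HIT. Cache (LRU->MRU): [melon apple pig hen]
  17. access apple: HIT. Cache (LRU->MRU): [melon pig hen apple]
  18. access hen: HIT. Cache (LRU->MRU): [melon pig apple hen]
  19. access apple: HIT. Cache (LRU->MRU): [melon pig hen apple]
  20. access apple: HIT. Cache (LRU->MRU): [melon pig hen apple]
  21. access berry: MISS, evict melon. Cache (LRU->MRU): [pig hen apple berry]
  22. access melon: MISS, evict pig. Cache (LRU->MRU): [hen apple berry melon]
  23. access bat: MISS, evict hen. Cache (LRU->MRU): [apple berry melon bat]
  24. access apple: HIT. Cache (LRU->MRU): [berry melon bat apple]
Total: 16 hits, 8 misses, 4 evictions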